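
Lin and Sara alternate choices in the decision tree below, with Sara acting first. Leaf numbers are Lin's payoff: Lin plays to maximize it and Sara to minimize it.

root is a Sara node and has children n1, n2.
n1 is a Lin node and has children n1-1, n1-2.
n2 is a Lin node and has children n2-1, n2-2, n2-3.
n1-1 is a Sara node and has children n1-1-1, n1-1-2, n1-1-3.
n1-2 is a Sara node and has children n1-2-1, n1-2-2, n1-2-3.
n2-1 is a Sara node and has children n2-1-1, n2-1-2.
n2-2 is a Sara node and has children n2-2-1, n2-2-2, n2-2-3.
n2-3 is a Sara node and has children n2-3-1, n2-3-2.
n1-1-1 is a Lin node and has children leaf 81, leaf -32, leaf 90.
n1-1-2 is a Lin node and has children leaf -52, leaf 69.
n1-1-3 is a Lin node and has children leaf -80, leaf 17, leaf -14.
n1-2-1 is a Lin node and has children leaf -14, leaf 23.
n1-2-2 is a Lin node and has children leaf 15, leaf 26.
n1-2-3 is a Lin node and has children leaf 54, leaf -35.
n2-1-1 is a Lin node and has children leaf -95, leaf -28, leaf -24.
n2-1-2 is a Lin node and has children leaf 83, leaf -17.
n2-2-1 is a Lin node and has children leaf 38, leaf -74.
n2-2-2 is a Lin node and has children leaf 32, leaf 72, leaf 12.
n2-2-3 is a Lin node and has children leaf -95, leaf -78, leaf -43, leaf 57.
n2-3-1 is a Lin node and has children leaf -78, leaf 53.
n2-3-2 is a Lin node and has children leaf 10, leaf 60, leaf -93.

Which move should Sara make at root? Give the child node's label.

n1

n1-1-1 (Lin): max(81, -32, 90) = 90
n1-1-2 (Lin): max(-52, 69) = 69
n1-1-3 (Lin): max(-80, 17, -14) = 17
n1-1 (Sara): min(90, 69, 17) = 17
n1-2-1 (Lin): max(-14, 23) = 23
n1-2-2 (Lin): max(15, 26) = 26
n1-2-3 (Lin): max(54, -35) = 54
n1-2 (Sara): min(23, 26, 54) = 23
n1 (Lin): max(17, 23) = 23
n2-1-1 (Lin): max(-95, -28, -24) = -24
n2-1-2 (Lin): max(83, -17) = 83
n2-1 (Sara): min(-24, 83) = -24
n2-2-1 (Lin): max(38, -74) = 38
n2-2-2 (Lin): max(32, 72, 12) = 72
n2-2-3 (Lin): max(-95, -78, -43, 57) = 57
n2-2 (Sara): min(38, 72, 57) = 38
n2-3-1 (Lin): max(-78, 53) = 53
n2-3-2 (Lin): max(10, 60, -93) = 60
n2-3 (Sara): min(53, 60) = 53
n2 (Lin): max(-24, 38, 53) = 53
root (Sara): min(23, 53) = 23
Sara at root wants the lowest of {n1=23, n2=53}, so chooses n1.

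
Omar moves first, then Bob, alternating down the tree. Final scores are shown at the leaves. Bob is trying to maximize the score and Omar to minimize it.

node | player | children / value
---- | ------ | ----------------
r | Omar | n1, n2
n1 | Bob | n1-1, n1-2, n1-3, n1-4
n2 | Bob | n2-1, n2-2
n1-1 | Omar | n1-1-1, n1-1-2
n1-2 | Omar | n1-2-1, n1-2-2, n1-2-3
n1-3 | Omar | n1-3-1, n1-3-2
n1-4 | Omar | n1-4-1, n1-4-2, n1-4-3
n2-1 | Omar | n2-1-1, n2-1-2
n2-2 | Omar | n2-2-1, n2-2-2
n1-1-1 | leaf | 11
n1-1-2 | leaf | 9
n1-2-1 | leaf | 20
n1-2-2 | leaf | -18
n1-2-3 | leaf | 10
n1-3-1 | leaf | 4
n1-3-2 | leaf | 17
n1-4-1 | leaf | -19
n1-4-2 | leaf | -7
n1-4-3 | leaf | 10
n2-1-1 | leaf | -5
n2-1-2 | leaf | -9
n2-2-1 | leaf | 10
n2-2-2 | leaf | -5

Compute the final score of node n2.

n2-1 (Omar): min(-5, -9) = -9
n2-2 (Omar): min(10, -5) = -5
n2 (Bob): max(-9, -5) = -5

-5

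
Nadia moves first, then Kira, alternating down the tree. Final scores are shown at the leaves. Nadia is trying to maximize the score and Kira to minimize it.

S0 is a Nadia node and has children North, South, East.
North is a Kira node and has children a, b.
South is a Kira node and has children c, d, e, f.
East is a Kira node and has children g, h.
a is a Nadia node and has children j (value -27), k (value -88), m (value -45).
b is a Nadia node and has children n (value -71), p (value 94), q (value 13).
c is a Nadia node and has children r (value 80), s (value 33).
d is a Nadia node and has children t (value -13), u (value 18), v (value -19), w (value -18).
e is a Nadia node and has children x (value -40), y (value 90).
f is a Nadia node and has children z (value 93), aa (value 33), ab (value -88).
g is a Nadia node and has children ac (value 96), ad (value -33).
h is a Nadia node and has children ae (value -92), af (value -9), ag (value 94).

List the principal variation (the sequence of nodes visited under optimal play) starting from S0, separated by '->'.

S0 -> East -> h -> ag

a (Nadia): max(-27, -88, -45) = -27
b (Nadia): max(-71, 94, 13) = 94
North (Kira): min(-27, 94) = -27
c (Nadia): max(80, 33) = 80
d (Nadia): max(-13, 18, -19, -18) = 18
e (Nadia): max(-40, 90) = 90
f (Nadia): max(93, 33, -88) = 93
South (Kira): min(80, 18, 90, 93) = 18
g (Nadia): max(96, -33) = 96
h (Nadia): max(-92, -9, 94) = 94
East (Kira): min(96, 94) = 94
S0 (Nadia): max(-27, 18, 94) = 94
At S0, Nadia picks East (highest: 94).
At East, Kira picks h (lowest: 94).
At h, Nadia picks ag (highest: 94).
Terminal value 94.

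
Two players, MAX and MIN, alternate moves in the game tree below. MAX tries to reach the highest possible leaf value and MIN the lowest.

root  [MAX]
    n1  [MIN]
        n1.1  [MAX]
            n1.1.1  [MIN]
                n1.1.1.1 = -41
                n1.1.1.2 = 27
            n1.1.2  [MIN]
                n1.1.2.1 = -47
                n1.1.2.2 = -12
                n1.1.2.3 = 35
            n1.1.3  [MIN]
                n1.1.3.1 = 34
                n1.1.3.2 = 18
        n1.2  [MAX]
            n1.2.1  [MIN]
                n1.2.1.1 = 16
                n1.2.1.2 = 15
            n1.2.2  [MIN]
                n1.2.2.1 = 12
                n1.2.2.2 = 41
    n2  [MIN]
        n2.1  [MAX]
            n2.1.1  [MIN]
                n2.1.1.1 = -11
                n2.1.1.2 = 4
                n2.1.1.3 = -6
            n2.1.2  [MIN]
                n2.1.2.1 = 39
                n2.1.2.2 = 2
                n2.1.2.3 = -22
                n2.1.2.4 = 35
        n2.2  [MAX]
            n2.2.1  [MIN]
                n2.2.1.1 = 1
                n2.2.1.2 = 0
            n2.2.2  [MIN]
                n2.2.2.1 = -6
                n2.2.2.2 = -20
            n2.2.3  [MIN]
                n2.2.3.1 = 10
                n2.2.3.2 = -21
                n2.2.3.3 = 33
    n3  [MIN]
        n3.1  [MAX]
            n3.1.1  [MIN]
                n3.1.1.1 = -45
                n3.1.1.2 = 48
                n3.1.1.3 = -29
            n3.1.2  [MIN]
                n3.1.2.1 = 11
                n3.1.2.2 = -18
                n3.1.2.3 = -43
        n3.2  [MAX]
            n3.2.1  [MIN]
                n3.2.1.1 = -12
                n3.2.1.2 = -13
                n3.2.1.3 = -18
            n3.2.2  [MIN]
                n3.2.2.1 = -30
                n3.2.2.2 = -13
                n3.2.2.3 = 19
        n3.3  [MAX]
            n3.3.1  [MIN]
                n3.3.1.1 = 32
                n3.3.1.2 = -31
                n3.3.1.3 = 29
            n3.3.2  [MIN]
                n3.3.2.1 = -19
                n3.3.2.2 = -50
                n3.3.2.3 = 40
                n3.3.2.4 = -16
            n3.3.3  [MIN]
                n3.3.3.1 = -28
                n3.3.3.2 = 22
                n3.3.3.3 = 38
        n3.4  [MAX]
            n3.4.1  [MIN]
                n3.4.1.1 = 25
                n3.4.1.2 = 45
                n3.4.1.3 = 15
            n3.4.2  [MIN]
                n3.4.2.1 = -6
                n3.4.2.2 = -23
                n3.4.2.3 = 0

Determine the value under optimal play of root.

15

n1.1.1 (MIN): min(-41, 27) = -41
n1.1.2 (MIN): min(-47, -12, 35) = -47
n1.1.3 (MIN): min(34, 18) = 18
n1.1 (MAX): max(-41, -47, 18) = 18
n1.2.1 (MIN): min(16, 15) = 15
n1.2.2 (MIN): min(12, 41) = 12
n1.2 (MAX): max(15, 12) = 15
n1 (MIN): min(18, 15) = 15
n2.1.1 (MIN): min(-11, 4, -6) = -11
n2.1.2 (MIN): min(39, 2, -22, 35) = -22
n2.1 (MAX): max(-11, -22) = -11
n2.2.1 (MIN): min(1, 0) = 0
n2.2.2 (MIN): min(-6, -20) = -20
n2.2.3 (MIN): min(10, -21, 33) = -21
n2.2 (MAX): max(0, -20, -21) = 0
n2 (MIN): min(-11, 0) = -11
n3.1.1 (MIN): min(-45, 48, -29) = -45
n3.1.2 (MIN): min(11, -18, -43) = -43
n3.1 (MAX): max(-45, -43) = -43
n3.2.1 (MIN): min(-12, -13, -18) = -18
n3.2.2 (MIN): min(-30, -13, 19) = -30
n3.2 (MAX): max(-18, -30) = -18
n3.3.1 (MIN): min(32, -31, 29) = -31
n3.3.2 (MIN): min(-19, -50, 40, -16) = -50
n3.3.3 (MIN): min(-28, 22, 38) = -28
n3.3 (MAX): max(-31, -50, -28) = -28
n3.4.1 (MIN): min(25, 45, 15) = 15
n3.4.2 (MIN): min(-6, -23, 0) = -23
n3.4 (MAX): max(15, -23) = 15
n3 (MIN): min(-43, -18, -28, 15) = -43
root (MAX): max(15, -11, -43) = 15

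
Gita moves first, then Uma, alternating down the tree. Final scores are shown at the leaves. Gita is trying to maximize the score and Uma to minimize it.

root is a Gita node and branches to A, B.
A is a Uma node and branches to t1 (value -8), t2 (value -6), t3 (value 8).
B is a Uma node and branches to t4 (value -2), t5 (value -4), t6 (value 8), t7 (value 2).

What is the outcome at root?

A (Uma): min(-8, -6, 8) = -8
B (Uma): min(-2, -4, 8, 2) = -4
root (Gita): max(-8, -4) = -4

-4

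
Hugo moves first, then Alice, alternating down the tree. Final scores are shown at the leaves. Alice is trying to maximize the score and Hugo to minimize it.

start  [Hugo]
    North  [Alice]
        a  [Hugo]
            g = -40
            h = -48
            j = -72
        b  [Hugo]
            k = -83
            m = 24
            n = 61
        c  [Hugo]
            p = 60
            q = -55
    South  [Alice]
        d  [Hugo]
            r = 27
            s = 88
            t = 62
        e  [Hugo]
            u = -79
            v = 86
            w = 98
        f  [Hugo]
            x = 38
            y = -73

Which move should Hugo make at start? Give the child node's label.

a (Hugo): min(-40, -48, -72) = -72
b (Hugo): min(-83, 24, 61) = -83
c (Hugo): min(60, -55) = -55
North (Alice): max(-72, -83, -55) = -55
d (Hugo): min(27, 88, 62) = 27
e (Hugo): min(-79, 86, 98) = -79
f (Hugo): min(38, -73) = -73
South (Alice): max(27, -79, -73) = 27
start (Hugo): min(-55, 27) = -55
Hugo at start wants the lowest of {North=-55, South=27}, so chooses North.

North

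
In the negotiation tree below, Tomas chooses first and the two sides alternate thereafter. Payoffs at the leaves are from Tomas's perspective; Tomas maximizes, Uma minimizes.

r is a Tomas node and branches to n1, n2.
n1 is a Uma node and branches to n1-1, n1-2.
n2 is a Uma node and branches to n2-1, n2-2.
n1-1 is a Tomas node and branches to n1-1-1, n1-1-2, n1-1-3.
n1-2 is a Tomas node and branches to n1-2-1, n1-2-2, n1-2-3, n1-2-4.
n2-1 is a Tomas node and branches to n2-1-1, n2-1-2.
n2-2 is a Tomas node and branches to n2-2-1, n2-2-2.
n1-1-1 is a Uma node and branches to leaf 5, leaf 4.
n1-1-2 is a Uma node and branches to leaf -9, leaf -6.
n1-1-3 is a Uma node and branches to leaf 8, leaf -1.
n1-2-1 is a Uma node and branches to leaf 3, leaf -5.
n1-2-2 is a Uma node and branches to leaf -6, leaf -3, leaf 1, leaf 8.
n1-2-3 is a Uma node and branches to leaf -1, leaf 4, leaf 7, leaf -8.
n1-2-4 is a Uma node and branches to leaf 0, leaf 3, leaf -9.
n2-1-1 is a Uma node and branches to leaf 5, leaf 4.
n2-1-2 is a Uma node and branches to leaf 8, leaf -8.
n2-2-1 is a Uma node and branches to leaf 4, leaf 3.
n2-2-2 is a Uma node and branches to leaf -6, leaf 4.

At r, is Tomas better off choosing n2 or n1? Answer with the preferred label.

n2-1-1 (Uma): min(5, 4) = 4
n2-1-2 (Uma): min(8, -8) = -8
n2-1 (Tomas): max(4, -8) = 4
n2-2-1 (Uma): min(4, 3) = 3
n2-2-2 (Uma): min(-6, 4) = -6
n2-2 (Tomas): max(3, -6) = 3
n2 (Uma): min(4, 3) = 3
n1-1-1 (Uma): min(5, 4) = 4
n1-1-2 (Uma): min(-9, -6) = -9
n1-1-3 (Uma): min(8, -1) = -1
n1-1 (Tomas): max(4, -9, -1) = 4
n1-2-1 (Uma): min(3, -5) = -5
n1-2-2 (Uma): min(-6, -3, 1, 8) = -6
n1-2-3 (Uma): min(-1, 4, 7, -8) = -8
n1-2-4 (Uma): min(0, 3, -9) = -9
n1-2 (Tomas): max(-5, -6, -8, -9) = -5
n1 (Uma): min(4, -5) = -5
Tomas prefers the higher value; n2=3, n1=-5. n2 is better since 3 > -5.

n2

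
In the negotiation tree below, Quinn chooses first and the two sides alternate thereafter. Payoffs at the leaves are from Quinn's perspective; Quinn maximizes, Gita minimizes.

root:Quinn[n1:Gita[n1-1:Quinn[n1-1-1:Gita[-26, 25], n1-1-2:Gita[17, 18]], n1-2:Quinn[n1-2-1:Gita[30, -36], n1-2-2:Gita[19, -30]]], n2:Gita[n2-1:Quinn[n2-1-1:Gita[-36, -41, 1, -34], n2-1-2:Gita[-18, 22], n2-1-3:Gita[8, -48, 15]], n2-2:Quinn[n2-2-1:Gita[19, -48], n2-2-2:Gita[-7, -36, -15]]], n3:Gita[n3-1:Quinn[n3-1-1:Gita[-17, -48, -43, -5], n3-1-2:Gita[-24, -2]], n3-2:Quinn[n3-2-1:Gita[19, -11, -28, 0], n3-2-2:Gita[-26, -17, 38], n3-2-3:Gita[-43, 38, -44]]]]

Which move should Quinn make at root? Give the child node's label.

n1-1-1 (Gita): min(-26, 25) = -26
n1-1-2 (Gita): min(17, 18) = 17
n1-1 (Quinn): max(-26, 17) = 17
n1-2-1 (Gita): min(30, -36) = -36
n1-2-2 (Gita): min(19, -30) = -30
n1-2 (Quinn): max(-36, -30) = -30
n1 (Gita): min(17, -30) = -30
n2-1-1 (Gita): min(-36, -41, 1, -34) = -41
n2-1-2 (Gita): min(-18, 22) = -18
n2-1-3 (Gita): min(8, -48, 15) = -48
n2-1 (Quinn): max(-41, -18, -48) = -18
n2-2-1 (Gita): min(19, -48) = -48
n2-2-2 (Gita): min(-7, -36, -15) = -36
n2-2 (Quinn): max(-48, -36) = -36
n2 (Gita): min(-18, -36) = -36
n3-1-1 (Gita): min(-17, -48, -43, -5) = -48
n3-1-2 (Gita): min(-24, -2) = -24
n3-1 (Quinn): max(-48, -24) = -24
n3-2-1 (Gita): min(19, -11, -28, 0) = -28
n3-2-2 (Gita): min(-26, -17, 38) = -26
n3-2-3 (Gita): min(-43, 38, -44) = -44
n3-2 (Quinn): max(-28, -26, -44) = -26
n3 (Gita): min(-24, -26) = -26
root (Quinn): max(-30, -36, -26) = -26
Quinn at root wants the highest of {n1=-30, n2=-36, n3=-26}, so chooses n3.

n3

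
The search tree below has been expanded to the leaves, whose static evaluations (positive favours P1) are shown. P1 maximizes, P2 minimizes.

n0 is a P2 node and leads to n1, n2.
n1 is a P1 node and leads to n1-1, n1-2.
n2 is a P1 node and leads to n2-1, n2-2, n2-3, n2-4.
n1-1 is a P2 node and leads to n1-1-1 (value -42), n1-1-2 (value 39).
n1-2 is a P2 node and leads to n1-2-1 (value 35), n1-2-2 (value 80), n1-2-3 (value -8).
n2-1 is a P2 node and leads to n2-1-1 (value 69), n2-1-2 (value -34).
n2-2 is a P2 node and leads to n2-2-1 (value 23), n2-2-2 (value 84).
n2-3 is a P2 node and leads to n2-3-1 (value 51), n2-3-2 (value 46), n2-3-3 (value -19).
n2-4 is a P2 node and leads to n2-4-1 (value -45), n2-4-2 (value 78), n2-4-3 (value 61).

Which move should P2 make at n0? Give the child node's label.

n1

n1-1 (P2): min(-42, 39) = -42
n1-2 (P2): min(35, 80, -8) = -8
n1 (P1): max(-42, -8) = -8
n2-1 (P2): min(69, -34) = -34
n2-2 (P2): min(23, 84) = 23
n2-3 (P2): min(51, 46, -19) = -19
n2-4 (P2): min(-45, 78, 61) = -45
n2 (P1): max(-34, 23, -19, -45) = 23
n0 (P2): min(-8, 23) = -8
P2 at n0 wants the lowest of {n1=-8, n2=23}, so chooses n1.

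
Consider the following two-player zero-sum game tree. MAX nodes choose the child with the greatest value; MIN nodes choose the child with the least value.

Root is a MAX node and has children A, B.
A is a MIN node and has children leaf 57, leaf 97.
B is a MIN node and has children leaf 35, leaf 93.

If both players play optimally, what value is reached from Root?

57

A (MIN): min(57, 97) = 57
B (MIN): min(35, 93) = 35
Root (MAX): max(57, 35) = 57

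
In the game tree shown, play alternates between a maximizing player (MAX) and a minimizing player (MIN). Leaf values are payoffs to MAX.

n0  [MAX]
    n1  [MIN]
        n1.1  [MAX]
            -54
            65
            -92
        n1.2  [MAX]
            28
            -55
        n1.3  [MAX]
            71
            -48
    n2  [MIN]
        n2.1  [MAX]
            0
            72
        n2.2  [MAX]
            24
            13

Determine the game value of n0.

28

n1.1 (MAX): max(-54, 65, -92) = 65
n1.2 (MAX): max(28, -55) = 28
n1.3 (MAX): max(71, -48) = 71
n1 (MIN): min(65, 28, 71) = 28
n2.1 (MAX): max(0, 72) = 72
n2.2 (MAX): max(24, 13) = 24
n2 (MIN): min(72, 24) = 24
n0 (MAX): max(28, 24) = 28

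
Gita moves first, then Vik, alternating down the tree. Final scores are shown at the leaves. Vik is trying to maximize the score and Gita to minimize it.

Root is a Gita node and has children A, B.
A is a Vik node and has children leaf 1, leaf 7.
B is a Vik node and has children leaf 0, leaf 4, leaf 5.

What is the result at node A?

7

A (Vik): max(1, 7) = 7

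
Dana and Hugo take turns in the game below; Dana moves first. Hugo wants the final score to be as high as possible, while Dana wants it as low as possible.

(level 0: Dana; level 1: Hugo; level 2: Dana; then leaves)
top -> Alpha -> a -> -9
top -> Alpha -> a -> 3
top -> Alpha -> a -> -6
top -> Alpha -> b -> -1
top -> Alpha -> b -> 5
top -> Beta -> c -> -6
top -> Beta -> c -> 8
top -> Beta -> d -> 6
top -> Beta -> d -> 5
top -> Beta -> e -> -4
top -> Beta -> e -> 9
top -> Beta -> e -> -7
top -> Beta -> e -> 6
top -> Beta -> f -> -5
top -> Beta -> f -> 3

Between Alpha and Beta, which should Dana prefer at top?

Alpha

a (Dana): min(-9, 3, -6) = -9
b (Dana): min(-1, 5) = -1
Alpha (Hugo): max(-9, -1) = -1
c (Dana): min(-6, 8) = -6
d (Dana): min(6, 5) = 5
e (Dana): min(-4, 9, -7, 6) = -7
f (Dana): min(-5, 3) = -5
Beta (Hugo): max(-6, 5, -7, -5) = 5
Dana prefers the lower value; Alpha=-1, Beta=5. Alpha is better since -1 < 5.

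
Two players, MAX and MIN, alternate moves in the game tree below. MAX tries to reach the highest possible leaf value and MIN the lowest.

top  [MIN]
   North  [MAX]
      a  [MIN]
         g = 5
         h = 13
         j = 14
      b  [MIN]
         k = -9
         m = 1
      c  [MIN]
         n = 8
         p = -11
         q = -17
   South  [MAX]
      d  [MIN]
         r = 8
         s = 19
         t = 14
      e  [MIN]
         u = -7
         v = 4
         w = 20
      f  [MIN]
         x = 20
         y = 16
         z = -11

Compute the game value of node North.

5

a (MIN): min(5, 13, 14) = 5
b (MIN): min(-9, 1) = -9
c (MIN): min(8, -11, -17) = -17
North (MAX): max(5, -9, -17) = 5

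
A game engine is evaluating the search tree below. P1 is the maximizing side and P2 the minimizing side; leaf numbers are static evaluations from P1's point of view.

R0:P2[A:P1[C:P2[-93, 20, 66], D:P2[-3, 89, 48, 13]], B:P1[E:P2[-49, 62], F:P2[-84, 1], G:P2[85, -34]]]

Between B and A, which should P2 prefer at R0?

B

E (P2): min(-49, 62) = -49
F (P2): min(-84, 1) = -84
G (P2): min(85, -34) = -34
B (P1): max(-49, -84, -34) = -34
C (P2): min(-93, 20, 66) = -93
D (P2): min(-3, 89, 48, 13) = -3
A (P1): max(-93, -3) = -3
P2 prefers the lower value; B=-34, A=-3. B is better since -34 < -3.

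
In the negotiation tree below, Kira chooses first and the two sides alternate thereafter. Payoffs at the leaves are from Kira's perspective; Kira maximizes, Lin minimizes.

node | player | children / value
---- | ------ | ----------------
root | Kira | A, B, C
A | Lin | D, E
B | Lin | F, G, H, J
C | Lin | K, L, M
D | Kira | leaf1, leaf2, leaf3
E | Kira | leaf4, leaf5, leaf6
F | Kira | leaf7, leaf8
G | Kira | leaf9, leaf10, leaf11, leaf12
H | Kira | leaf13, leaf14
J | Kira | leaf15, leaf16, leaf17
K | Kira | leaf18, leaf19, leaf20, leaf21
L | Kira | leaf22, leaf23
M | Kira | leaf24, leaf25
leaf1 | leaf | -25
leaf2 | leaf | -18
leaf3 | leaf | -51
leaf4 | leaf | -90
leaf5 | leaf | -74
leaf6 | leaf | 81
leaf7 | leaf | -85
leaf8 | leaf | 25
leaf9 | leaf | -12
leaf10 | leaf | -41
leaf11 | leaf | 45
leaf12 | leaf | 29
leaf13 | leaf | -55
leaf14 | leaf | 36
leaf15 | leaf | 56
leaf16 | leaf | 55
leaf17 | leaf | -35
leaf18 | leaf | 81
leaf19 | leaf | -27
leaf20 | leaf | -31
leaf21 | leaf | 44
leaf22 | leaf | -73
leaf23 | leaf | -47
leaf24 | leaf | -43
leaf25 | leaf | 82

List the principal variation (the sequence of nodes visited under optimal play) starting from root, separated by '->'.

D (Kira): max(-25, -18, -51) = -18
E (Kira): max(-90, -74, 81) = 81
A (Lin): min(-18, 81) = -18
F (Kira): max(-85, 25) = 25
G (Kira): max(-12, -41, 45, 29) = 45
H (Kira): max(-55, 36) = 36
J (Kira): max(56, 55, -35) = 56
B (Lin): min(25, 45, 36, 56) = 25
K (Kira): max(81, -27, -31, 44) = 81
L (Kira): max(-73, -47) = -47
M (Kira): max(-43, 82) = 82
C (Lin): min(81, -47, 82) = -47
root (Kira): max(-18, 25, -47) = 25
At root, Kira picks B (highest: 25).
At B, Lin picks F (lowest: 25).
At F, Kira picks leaf8 (highest: 25).
Terminal value 25.

root -> B -> F -> leaf8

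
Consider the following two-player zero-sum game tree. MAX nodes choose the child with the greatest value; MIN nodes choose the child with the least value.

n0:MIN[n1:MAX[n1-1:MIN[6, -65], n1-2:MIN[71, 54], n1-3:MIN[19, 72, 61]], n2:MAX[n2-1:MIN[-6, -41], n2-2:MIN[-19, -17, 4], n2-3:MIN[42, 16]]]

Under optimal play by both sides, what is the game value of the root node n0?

n1-1 (MIN): min(6, -65) = -65
n1-2 (MIN): min(71, 54) = 54
n1-3 (MIN): min(19, 72, 61) = 19
n1 (MAX): max(-65, 54, 19) = 54
n2-1 (MIN): min(-6, -41) = -41
n2-2 (MIN): min(-19, -17, 4) = -19
n2-3 (MIN): min(42, 16) = 16
n2 (MAX): max(-41, -19, 16) = 16
n0 (MIN): min(54, 16) = 16

16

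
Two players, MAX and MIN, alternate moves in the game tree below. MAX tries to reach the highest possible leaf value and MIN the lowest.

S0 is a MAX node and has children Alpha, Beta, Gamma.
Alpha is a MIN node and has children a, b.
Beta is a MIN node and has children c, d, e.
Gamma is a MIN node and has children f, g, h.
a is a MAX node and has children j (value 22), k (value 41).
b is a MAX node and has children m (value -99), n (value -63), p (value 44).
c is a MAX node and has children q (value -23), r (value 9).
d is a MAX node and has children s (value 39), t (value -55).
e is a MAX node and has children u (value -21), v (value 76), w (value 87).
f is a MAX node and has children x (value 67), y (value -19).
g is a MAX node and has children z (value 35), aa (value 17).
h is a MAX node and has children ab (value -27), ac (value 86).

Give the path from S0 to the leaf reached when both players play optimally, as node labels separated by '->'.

a (MAX): max(22, 41) = 41
b (MAX): max(-99, -63, 44) = 44
Alpha (MIN): min(41, 44) = 41
c (MAX): max(-23, 9) = 9
d (MAX): max(39, -55) = 39
e (MAX): max(-21, 76, 87) = 87
Beta (MIN): min(9, 39, 87) = 9
f (MAX): max(67, -19) = 67
g (MAX): max(35, 17) = 35
h (MAX): max(-27, 86) = 86
Gamma (MIN): min(67, 35, 86) = 35
S0 (MAX): max(41, 9, 35) = 41
At S0, MAX picks Alpha (highest: 41).
At Alpha, MIN picks a (lowest: 41).
At a, MAX picks k (highest: 41).
Terminal value 41.

S0 -> Alpha -> a -> k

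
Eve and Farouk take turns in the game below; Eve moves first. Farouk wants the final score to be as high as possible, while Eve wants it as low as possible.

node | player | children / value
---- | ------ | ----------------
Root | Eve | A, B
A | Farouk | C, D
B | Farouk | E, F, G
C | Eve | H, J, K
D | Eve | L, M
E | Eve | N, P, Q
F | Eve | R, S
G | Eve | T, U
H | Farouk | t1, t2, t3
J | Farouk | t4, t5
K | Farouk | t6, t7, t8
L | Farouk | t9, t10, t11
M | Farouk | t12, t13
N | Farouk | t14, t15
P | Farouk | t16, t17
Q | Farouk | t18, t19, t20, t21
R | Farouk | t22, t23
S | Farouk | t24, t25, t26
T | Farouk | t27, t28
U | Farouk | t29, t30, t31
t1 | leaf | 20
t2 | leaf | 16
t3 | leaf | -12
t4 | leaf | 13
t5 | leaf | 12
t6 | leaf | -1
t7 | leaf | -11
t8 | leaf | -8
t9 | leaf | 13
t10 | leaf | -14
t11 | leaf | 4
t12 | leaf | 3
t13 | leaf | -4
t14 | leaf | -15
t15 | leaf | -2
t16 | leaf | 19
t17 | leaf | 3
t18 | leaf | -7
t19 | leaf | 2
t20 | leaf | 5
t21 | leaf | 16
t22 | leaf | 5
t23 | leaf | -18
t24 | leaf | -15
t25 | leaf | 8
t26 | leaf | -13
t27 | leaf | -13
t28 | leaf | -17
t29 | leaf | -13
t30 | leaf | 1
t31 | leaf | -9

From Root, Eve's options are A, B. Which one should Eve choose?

H (Farouk): max(20, 16, -12) = 20
J (Farouk): max(13, 12) = 13
K (Farouk): max(-1, -11, -8) = -1
C (Eve): min(20, 13, -1) = -1
L (Farouk): max(13, -14, 4) = 13
M (Farouk): max(3, -4) = 3
D (Eve): min(13, 3) = 3
A (Farouk): max(-1, 3) = 3
N (Farouk): max(-15, -2) = -2
P (Farouk): max(19, 3) = 19
Q (Farouk): max(-7, 2, 5, 16) = 16
E (Eve): min(-2, 19, 16) = -2
R (Farouk): max(5, -18) = 5
S (Farouk): max(-15, 8, -13) = 8
F (Eve): min(5, 8) = 5
T (Farouk): max(-13, -17) = -13
U (Farouk): max(-13, 1, -9) = 1
G (Eve): min(-13, 1) = -13
B (Farouk): max(-2, 5, -13) = 5
Root (Eve): min(3, 5) = 3
Eve at Root wants the lowest of {A=3, B=5}, so chooses A.

A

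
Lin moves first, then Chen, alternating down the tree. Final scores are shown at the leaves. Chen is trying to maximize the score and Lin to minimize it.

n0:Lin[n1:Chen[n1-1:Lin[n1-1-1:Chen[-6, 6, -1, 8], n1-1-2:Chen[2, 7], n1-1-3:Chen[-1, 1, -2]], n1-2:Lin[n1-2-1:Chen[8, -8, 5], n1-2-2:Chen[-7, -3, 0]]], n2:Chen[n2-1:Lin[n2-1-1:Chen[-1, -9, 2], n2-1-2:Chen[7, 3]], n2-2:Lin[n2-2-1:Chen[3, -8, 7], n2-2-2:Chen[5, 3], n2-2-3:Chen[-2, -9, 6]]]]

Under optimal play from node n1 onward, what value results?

n1-1-1 (Chen): max(-6, 6, -1, 8) = 8
n1-1-2 (Chen): max(2, 7) = 7
n1-1-3 (Chen): max(-1, 1, -2) = 1
n1-1 (Lin): min(8, 7, 1) = 1
n1-2-1 (Chen): max(8, -8, 5) = 8
n1-2-2 (Chen): max(-7, -3, 0) = 0
n1-2 (Lin): min(8, 0) = 0
n1 (Chen): max(1, 0) = 1

1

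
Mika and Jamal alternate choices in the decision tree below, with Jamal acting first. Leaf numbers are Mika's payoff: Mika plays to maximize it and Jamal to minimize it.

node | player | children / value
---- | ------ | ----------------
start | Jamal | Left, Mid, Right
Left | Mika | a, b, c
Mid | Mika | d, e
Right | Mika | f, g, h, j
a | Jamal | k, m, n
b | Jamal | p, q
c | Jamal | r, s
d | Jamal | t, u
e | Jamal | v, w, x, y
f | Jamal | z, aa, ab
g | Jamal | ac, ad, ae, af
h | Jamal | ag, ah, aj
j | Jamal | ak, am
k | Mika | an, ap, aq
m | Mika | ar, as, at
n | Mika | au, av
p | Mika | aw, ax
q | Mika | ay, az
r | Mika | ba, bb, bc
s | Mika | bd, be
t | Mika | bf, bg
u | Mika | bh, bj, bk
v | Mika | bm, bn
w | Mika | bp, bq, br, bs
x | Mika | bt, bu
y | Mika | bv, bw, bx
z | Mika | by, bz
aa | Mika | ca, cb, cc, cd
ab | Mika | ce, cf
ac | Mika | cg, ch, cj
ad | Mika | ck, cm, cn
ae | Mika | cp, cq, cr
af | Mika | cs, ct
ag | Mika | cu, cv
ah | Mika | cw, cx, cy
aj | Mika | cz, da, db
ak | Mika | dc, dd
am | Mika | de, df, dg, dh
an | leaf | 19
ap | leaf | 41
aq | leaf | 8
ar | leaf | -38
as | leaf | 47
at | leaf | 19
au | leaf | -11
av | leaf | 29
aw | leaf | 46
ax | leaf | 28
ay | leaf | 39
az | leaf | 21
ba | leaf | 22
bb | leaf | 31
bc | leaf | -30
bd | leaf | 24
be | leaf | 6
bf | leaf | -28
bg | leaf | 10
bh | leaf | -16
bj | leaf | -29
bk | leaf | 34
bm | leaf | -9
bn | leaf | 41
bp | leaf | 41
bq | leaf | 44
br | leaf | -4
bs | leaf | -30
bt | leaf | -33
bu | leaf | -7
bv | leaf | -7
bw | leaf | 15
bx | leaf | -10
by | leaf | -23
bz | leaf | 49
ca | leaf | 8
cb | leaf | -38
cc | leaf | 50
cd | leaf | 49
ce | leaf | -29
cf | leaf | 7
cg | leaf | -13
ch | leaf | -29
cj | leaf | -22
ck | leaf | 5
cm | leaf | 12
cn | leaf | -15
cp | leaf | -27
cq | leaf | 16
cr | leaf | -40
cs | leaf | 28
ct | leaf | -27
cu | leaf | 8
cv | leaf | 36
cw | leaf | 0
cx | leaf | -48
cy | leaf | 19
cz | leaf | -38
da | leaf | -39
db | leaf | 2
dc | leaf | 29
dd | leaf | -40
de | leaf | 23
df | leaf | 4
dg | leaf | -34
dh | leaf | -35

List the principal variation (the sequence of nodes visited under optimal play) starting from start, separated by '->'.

start -> Mid -> d -> t -> bg

k (Mika): max(19, 41, 8) = 41
m (Mika): max(-38, 47, 19) = 47
n (Mika): max(-11, 29) = 29
a (Jamal): min(41, 47, 29) = 29
p (Mika): max(46, 28) = 46
q (Mika): max(39, 21) = 39
b (Jamal): min(46, 39) = 39
r (Mika): max(22, 31, -30) = 31
s (Mika): max(24, 6) = 24
c (Jamal): min(31, 24) = 24
Left (Mika): max(29, 39, 24) = 39
t (Mika): max(-28, 10) = 10
u (Mika): max(-16, -29, 34) = 34
d (Jamal): min(10, 34) = 10
v (Mika): max(-9, 41) = 41
w (Mika): max(41, 44, -4, -30) = 44
x (Mika): max(-33, -7) = -7
y (Mika): max(-7, 15, -10) = 15
e (Jamal): min(41, 44, -7, 15) = -7
Mid (Mika): max(10, -7) = 10
z (Mika): max(-23, 49) = 49
aa (Mika): max(8, -38, 50, 49) = 50
ab (Mika): max(-29, 7) = 7
f (Jamal): min(49, 50, 7) = 7
ac (Mika): max(-13, -29, -22) = -13
ad (Mika): max(5, 12, -15) = 12
ae (Mika): max(-27, 16, -40) = 16
af (Mika): max(28, -27) = 28
g (Jamal): min(-13, 12, 16, 28) = -13
ag (Mika): max(8, 36) = 36
ah (Mika): max(0, -48, 19) = 19
aj (Mika): max(-38, -39, 2) = 2
h (Jamal): min(36, 19, 2) = 2
ak (Mika): max(29, -40) = 29
am (Mika): max(23, 4, -34, -35) = 23
j (Jamal): min(29, 23) = 23
Right (Mika): max(7, -13, 2, 23) = 23
start (Jamal): min(39, 10, 23) = 10
At start, Jamal picks Mid (lowest: 10).
At Mid, Mika picks d (highest: 10).
At d, Jamal picks t (lowest: 10).
At t, Mika picks bg (highest: 10).
Terminal value 10.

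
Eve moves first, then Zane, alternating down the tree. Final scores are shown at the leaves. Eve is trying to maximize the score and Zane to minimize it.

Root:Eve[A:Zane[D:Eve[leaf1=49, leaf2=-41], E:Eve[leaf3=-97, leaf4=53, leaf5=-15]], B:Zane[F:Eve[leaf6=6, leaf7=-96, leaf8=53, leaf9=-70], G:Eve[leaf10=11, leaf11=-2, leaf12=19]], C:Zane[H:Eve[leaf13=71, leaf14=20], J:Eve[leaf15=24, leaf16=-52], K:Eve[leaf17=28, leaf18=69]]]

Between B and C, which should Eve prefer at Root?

C

F (Eve): max(6, -96, 53, -70) = 53
G (Eve): max(11, -2, 19) = 19
B (Zane): min(53, 19) = 19
H (Eve): max(71, 20) = 71
J (Eve): max(24, -52) = 24
K (Eve): max(28, 69) = 69
C (Zane): min(71, 24, 69) = 24
Eve prefers the higher value; B=19, C=24. C is better since 24 > 19.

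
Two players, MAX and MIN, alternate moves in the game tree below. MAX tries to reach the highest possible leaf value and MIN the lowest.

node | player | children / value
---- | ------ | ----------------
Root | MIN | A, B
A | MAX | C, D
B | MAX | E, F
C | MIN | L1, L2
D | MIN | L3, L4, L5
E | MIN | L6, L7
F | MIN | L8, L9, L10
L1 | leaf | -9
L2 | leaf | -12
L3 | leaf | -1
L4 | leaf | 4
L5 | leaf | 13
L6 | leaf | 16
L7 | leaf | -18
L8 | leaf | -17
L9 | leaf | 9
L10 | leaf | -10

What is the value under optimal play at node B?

E (MIN): min(16, -18) = -18
F (MIN): min(-17, 9, -10) = -17
B (MAX): max(-18, -17) = -17

-17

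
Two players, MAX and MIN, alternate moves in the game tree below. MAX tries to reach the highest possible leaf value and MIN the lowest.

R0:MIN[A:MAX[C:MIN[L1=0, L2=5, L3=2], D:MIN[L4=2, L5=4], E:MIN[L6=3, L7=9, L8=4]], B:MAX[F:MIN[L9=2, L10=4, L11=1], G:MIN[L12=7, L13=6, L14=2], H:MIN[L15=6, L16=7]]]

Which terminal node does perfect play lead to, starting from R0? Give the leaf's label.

C (MIN): min(0, 5, 2) = 0
D (MIN): min(2, 4) = 2
E (MIN): min(3, 9, 4) = 3
A (MAX): max(0, 2, 3) = 3
F (MIN): min(2, 4, 1) = 1
G (MIN): min(7, 6, 2) = 2
H (MIN): min(6, 7) = 6
B (MAX): max(1, 2, 6) = 6
R0 (MIN): min(3, 6) = 3
At R0, MIN picks A (lowest: 3).
At A, MAX picks E (highest: 3).
At E, MIN picks L6 (lowest: 3).
Terminal value 3.

L6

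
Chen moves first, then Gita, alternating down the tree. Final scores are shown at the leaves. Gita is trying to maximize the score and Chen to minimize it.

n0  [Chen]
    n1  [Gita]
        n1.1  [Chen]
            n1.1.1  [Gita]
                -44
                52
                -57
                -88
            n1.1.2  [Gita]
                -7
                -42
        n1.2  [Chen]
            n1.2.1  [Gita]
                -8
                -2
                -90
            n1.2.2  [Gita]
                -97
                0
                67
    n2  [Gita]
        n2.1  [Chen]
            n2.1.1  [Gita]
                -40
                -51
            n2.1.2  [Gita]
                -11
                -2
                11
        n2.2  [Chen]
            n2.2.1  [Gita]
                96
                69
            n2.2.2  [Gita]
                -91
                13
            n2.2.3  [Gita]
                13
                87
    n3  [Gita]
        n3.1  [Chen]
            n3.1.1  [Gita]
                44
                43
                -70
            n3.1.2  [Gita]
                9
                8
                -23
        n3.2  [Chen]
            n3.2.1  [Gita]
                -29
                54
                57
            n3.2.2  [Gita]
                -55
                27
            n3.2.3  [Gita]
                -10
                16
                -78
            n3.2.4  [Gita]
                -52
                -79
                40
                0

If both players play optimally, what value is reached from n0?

-2

n1.1.1 (Gita): max(-44, 52, -57, -88) = 52
n1.1.2 (Gita): max(-7, -42) = -7
n1.1 (Chen): min(52, -7) = -7
n1.2.1 (Gita): max(-8, -2, -90) = -2
n1.2.2 (Gita): max(-97, 0, 67) = 67
n1.2 (Chen): min(-2, 67) = -2
n1 (Gita): max(-7, -2) = -2
n2.1.1 (Gita): max(-40, -51) = -40
n2.1.2 (Gita): max(-11, -2, 11) = 11
n2.1 (Chen): min(-40, 11) = -40
n2.2.1 (Gita): max(96, 69) = 96
n2.2.2 (Gita): max(-91, 13) = 13
n2.2.3 (Gita): max(13, 87) = 87
n2.2 (Chen): min(96, 13, 87) = 13
n2 (Gita): max(-40, 13) = 13
n3.1.1 (Gita): max(44, 43, -70) = 44
n3.1.2 (Gita): max(9, 8, -23) = 9
n3.1 (Chen): min(44, 9) = 9
n3.2.1 (Gita): max(-29, 54, 57) = 57
n3.2.2 (Gita): max(-55, 27) = 27
n3.2.3 (Gita): max(-10, 16, -78) = 16
n3.2.4 (Gita): max(-52, -79, 40, 0) = 40
n3.2 (Chen): min(57, 27, 16, 40) = 16
n3 (Gita): max(9, 16) = 16
n0 (Chen): min(-2, 13, 16) = -2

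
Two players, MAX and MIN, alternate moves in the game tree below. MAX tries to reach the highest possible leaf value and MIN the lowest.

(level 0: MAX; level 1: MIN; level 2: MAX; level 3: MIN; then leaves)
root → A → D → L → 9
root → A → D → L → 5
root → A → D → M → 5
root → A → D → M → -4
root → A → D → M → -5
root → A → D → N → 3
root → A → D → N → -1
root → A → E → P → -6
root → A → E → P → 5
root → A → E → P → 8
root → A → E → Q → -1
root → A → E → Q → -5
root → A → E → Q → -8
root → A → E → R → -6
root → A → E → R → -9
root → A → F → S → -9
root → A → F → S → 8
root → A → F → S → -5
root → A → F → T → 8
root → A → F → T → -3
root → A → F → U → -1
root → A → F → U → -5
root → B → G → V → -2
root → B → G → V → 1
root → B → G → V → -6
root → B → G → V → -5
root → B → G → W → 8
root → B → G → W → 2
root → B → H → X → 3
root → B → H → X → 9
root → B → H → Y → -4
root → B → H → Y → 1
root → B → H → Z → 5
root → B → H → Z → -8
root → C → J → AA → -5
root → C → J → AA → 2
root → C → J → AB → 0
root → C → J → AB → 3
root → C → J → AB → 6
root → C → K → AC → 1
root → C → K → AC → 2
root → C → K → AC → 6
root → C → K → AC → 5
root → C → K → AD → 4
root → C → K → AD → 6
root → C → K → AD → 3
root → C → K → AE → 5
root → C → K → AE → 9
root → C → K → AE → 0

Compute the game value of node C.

AA (MIN): min(-5, 2) = -5
AB (MIN): min(0, 3, 6) = 0
J (MAX): max(-5, 0) = 0
AC (MIN): min(1, 2, 6, 5) = 1
AD (MIN): min(4, 6, 3) = 3
AE (MIN): min(5, 9, 0) = 0
K (MAX): max(1, 3, 0) = 3
C (MIN): min(0, 3) = 0

0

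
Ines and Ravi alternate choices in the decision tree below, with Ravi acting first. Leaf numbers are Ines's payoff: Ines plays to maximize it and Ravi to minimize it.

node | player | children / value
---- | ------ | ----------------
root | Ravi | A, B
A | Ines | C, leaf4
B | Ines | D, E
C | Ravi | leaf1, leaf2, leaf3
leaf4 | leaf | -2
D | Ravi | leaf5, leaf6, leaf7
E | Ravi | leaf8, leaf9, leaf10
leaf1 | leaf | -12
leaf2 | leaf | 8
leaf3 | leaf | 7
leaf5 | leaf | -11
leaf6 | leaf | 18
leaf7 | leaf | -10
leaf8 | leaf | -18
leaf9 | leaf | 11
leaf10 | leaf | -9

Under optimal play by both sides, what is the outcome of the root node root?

C (Ravi): min(-12, 8, 7) = -12
A (Ines): max(-12, -2) = -2
D (Ravi): min(-11, 18, -10) = -11
E (Ravi): min(-18, 11, -9) = -18
B (Ines): max(-11, -18) = -11
root (Ravi): min(-2, -11) = -11

-11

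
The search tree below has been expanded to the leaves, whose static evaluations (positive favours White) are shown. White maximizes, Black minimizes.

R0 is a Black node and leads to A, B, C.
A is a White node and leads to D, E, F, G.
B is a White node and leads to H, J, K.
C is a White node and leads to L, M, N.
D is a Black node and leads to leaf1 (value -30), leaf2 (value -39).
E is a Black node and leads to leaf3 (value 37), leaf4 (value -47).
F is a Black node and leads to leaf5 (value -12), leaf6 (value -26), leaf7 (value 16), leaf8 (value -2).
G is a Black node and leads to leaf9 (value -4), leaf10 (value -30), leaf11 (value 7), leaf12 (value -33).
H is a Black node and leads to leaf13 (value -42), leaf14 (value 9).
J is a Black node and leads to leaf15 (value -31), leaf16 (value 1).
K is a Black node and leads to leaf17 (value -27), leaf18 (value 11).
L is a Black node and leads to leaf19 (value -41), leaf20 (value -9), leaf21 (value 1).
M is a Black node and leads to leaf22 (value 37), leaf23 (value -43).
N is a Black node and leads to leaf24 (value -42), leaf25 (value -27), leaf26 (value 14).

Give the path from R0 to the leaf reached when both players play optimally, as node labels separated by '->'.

D (Black): min(-30, -39) = -39
E (Black): min(37, -47) = -47
F (Black): min(-12, -26, 16, -2) = -26
G (Black): min(-4, -30, 7, -33) = -33
A (White): max(-39, -47, -26, -33) = -26
H (Black): min(-42, 9) = -42
J (Black): min(-31, 1) = -31
K (Black): min(-27, 11) = -27
B (White): max(-42, -31, -27) = -27
L (Black): min(-41, -9, 1) = -41
M (Black): min(37, -43) = -43
N (Black): min(-42, -27, 14) = -42
C (White): max(-41, -43, -42) = -41
R0 (Black): min(-26, -27, -41) = -41
At R0, Black picks C (lowest: -41).
At C, White picks L (highest: -41).
At L, Black picks leaf19 (lowest: -41).
Terminal value -41.

R0 -> C -> L -> leaf19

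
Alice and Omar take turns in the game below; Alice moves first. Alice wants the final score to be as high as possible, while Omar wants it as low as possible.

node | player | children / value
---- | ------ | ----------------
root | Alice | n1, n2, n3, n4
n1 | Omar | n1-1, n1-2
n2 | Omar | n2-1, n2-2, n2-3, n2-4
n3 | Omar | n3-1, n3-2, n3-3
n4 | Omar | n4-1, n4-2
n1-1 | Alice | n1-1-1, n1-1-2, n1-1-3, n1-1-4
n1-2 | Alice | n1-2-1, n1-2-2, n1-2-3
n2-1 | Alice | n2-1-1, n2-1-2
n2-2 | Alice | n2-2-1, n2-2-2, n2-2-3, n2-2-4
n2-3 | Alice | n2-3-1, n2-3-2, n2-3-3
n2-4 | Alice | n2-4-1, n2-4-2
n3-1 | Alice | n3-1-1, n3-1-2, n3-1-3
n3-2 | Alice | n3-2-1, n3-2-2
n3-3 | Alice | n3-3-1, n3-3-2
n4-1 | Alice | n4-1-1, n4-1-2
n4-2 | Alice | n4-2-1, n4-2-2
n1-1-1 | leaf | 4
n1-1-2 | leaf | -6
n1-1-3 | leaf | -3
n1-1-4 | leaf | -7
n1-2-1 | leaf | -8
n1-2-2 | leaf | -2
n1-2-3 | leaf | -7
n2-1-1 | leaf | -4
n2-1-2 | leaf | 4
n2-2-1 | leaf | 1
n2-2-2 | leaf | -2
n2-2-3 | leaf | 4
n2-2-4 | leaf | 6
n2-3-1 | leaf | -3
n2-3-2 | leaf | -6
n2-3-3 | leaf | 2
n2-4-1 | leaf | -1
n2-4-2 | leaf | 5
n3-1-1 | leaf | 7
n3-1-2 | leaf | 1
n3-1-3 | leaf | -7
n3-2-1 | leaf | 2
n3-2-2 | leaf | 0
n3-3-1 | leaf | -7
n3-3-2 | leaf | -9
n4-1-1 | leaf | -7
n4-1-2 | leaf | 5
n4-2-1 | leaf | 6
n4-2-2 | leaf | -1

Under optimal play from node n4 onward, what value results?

5

n4-1 (Alice): max(-7, 5) = 5
n4-2 (Alice): max(6, -1) = 6
n4 (Omar): min(5, 6) = 5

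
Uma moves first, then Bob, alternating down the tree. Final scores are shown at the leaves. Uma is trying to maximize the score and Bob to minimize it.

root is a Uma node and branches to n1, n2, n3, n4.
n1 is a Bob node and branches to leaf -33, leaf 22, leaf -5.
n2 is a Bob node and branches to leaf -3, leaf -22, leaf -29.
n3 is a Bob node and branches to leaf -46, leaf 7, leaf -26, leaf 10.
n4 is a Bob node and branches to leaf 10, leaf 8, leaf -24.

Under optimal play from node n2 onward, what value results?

n2 (Bob): min(-3, -22, -29) = -29

-29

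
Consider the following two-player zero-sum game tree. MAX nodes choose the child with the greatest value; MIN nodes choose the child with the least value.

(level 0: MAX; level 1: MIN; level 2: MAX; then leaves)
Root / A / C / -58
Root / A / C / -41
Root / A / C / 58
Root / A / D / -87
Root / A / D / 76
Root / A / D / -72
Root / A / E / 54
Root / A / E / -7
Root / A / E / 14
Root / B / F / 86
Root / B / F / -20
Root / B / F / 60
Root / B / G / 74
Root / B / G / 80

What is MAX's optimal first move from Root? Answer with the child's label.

B

C (MAX): max(-58, -41, 58) = 58
D (MAX): max(-87, 76, -72) = 76
E (MAX): max(54, -7, 14) = 54
A (MIN): min(58, 76, 54) = 54
F (MAX): max(86, -20, 60) = 86
G (MAX): max(74, 80) = 80
B (MIN): min(86, 80) = 80
Root (MAX): max(54, 80) = 80
MAX at Root wants the highest of {A=54, B=80}, so chooses B.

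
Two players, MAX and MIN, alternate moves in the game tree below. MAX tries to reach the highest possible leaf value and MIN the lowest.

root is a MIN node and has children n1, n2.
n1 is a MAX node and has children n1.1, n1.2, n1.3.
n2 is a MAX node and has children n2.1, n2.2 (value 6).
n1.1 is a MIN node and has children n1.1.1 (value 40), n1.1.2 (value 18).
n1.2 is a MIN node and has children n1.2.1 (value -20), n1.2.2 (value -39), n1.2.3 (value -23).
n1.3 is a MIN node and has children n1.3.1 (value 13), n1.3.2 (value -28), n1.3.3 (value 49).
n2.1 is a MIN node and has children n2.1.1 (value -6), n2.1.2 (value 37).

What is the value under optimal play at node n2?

6

n2.1 (MIN): min(-6, 37) = -6
n2 (MAX): max(-6, 6) = 6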